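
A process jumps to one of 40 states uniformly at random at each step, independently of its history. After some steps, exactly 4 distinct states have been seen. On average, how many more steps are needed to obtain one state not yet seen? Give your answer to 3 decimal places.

1.111

Each step yields a new state with probability (40-4)/40 = 36/40, so the wait is geometric with mean 40/36.
E = 40/36 = 1.1111.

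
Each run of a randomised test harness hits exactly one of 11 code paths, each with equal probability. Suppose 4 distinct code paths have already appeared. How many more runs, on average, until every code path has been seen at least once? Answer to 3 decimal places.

With k distinct code paths already seen, the next new one takes an expected 11/(11-k) runs.
Sum over k = 4,...,10: E = 11/7 + 11/6 + 11/5 + ... + 11/2 + 11/1 = 28.5214.

28.521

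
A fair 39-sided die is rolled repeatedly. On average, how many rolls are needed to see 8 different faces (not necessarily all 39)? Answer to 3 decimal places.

With k distinct faces already seen, the next new one arrives after an expected 39/(39-k) rolls.
Sum over k = 0,...,7: E = 39/39 + 39/38 + 39/37 + ... + 39/33 + 39/32 = 8.8256.

8.826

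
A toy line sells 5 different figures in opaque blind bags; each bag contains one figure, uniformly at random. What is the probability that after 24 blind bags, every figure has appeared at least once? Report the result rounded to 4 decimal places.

Let A_i be the event that figure i is missing after 24 blind bags. By inclusion–exclusion on the A_i,
P(all seen) = Σ_{j=0}^{5} (-1)^j C(5,j)((5-j)/5)^24
= 1.00000 - 0.02361 + 0.00005 - 0.00000 + 0.00000 - 0.00000
= 0.97644.

0.9764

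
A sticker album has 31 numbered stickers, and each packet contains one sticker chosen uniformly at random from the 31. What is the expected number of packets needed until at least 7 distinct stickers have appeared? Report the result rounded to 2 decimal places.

Going from k to k+1 distinct takes a geometric number of packets with mean 31/(31-k).
Sum over k = 0,...,6: E = 31/31 + 31/30 + 31/29 + ... + 31/26 + 31/25 = 7.790.

7.79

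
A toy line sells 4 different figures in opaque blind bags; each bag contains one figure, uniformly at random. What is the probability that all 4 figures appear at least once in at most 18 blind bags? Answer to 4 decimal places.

Let A_i be the event that figure i is missing after 18 blind bags. By inclusion–exclusion on the A_i,
P(all seen) = Σ_{j=0}^{4} (-1)^j C(4,j)((4-j)/4)^18
= 1.00000 - 0.02255 + 0.00002 - 0.00000 + 0.00000
= 0.97747.

0.9775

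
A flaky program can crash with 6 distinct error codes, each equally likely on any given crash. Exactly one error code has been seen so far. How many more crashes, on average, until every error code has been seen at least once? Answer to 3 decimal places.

13.700

With k distinct error codes already seen, the next new one takes an expected 6/(6-k) crashes.
Sum over k = 1,...,5: E = 6/5 + 6/4 + 6/3 + 6/2 + 6/1 = 13.7000.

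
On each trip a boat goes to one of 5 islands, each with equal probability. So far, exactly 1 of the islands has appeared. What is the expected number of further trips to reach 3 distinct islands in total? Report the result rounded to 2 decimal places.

The wait to go from k to k+1 distinct islands is geometric with mean 5/(5-k).
Sum over k = 1,...,2: E = 5/4 + 5/3 = 2.917.

2.92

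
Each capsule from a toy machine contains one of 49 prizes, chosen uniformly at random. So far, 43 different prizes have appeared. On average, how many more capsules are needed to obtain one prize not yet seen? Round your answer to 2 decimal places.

8.17

The number of capsules until the next new prize is geometric with success probability 6/49, so its mean is 49/6.
E = 49/6 = 8.167.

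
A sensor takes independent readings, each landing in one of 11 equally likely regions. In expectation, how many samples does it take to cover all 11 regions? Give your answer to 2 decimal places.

Split into phases: going from k distinct to k+1 distinct takes on average 11/(11-k) samples.
E[T] = 11/11 + 11/10 + 11/9 + ... + 11/2 + 11/1 = 11·H_{11}.
H_{11} = 3.020, so E[T] = 33.219.

33.22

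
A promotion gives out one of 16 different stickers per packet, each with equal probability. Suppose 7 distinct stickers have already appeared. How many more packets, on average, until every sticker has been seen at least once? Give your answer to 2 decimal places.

45.26

With k distinct stickers already seen, the next new one takes an expected 16/(16-k) packets.
Sum over k = 7,...,15: E = 16/9 + 16/8 + 16/7 + ... + 16/2 + 16/1 = 45.263.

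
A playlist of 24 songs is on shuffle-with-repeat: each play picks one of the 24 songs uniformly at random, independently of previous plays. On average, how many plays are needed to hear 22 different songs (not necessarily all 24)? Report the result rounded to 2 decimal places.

Going from k to k+1 distinct takes a geometric number of plays with mean 24/(24-k).
Sum over k = 0,...,21: E = 24/24 + 24/23 + 24/22 + ... + 24/4 + 24/3 = 54.623.

54.62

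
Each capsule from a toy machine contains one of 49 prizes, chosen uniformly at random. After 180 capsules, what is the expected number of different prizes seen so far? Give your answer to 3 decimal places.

47.802

For each prize, P(seen in 180 capsules) = 1 - (48/49)^180 = 0.9756.
By linearity of expectation, E[distinct seen] = 49·(1 - (48/49)^180) = 47.8024.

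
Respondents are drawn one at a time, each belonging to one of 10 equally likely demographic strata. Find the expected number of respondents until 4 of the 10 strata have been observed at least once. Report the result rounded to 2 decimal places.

4.79

With k distinct strata already seen, the next new one arrives after an expected 10/(10-k) respondents.
Sum over k = 0,...,3: E = 10/10 + 10/9 + 10/8 + 10/7 = 4.790.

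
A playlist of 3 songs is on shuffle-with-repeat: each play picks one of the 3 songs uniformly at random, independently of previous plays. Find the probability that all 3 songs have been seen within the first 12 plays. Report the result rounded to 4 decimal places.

0.9769

By inclusion–exclusion over which songs are missing,
P(all seen) = Σ_{j=0}^{3} (-1)^j C(3,j)((3-j)/3)^12
= 1.00000 - 0.02312 + 0.00001 - 0.00000
= 0.97688.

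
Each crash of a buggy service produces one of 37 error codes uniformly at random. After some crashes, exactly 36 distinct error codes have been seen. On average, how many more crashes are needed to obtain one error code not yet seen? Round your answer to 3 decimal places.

The number of crashes until the next new error code is geometric with success probability 1/37, so its mean is 37/1.
E = 37/1 = 37.0000.

37.000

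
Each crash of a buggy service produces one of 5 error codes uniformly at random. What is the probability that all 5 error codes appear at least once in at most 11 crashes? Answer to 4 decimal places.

Let A_i be the event that error code i is missing after 11 crashes. By inclusion–exclusion on the A_i,
P(all seen) = Σ_{j=0}^{5} (-1)^j C(5,j)((5-j)/5)^11
= 1.00000 - 0.42950 + 0.03628 - 0.00042 + 0.00000 - 0.00000
= 0.60636.

0.6064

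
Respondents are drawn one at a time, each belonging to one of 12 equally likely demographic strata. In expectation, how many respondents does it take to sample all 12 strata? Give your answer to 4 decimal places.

37.2385

Split into phases: going from k distinct to k+1 distinct takes on average 12/(12-k) respondents.
E[T] = 12/12 + 12/11 + 12/10 + ... + 12/2 + 12/1 = 12·H_{12}.
H_{12} = 3.10321, so E[T] = 37.23853.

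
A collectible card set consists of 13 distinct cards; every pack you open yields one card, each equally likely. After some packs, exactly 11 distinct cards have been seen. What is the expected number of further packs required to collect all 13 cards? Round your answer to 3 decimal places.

19.500

The wait to go from k to k+1 distinct cards is geometric with mean 13/(13-k).
Sum over k = 11,...,12: E = 13/2 + 13/1 = 19.5000.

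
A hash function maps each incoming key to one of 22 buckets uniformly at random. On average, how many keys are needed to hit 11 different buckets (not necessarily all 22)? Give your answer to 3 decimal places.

14.761

With k distinct buckets already seen, the next new one arrives after an expected 22/(22-k) keys.
Sum over k = 0,...,10: E = 22/22 + 22/21 + 22/20 + ... + 22/13 + 22/12 = 14.7606.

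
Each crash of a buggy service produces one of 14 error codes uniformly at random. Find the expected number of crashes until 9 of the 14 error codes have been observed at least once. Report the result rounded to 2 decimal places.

13.56

With k distinct error codes already seen, the next new one arrives after an expected 14/(14-k) crashes.
Sum over k = 0,...,8: E = 14/14 + 14/13 + 14/12 + ... + 14/7 + 14/6 = 13.555.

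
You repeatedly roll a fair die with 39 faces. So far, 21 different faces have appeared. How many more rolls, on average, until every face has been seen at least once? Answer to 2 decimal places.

136.31

With k distinct faces already seen, the next new one takes an expected 39/(39-k) rolls.
Sum over k = 21,...,38: E = 39/18 + 39/17 + 39/16 + ... + 39/2 + 39/1 = 136.309.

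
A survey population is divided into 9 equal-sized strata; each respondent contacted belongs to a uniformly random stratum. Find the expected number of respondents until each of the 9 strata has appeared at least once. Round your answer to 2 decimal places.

The wait to go from k to k+1 distinct strata is geometric with mean 9/(9-k).
E[T] = 9/9 + 9/8 + 9/7 + ... + 9/2 + 9/1 = 9·H_{9}.
H_{9} = 2.829, so E[T] = 25.461.

25.46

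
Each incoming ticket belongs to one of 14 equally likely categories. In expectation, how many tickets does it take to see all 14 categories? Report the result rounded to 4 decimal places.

The wait to go from k to k+1 distinct categories is geometric with mean 14/(14-k).
E[T] = 14/14 + 14/13 + 14/12 + ... + 14/2 + 14/1 = 14·H_{14}.
H_{14} = 3.25156, so E[T] = 45.52187.

45.5219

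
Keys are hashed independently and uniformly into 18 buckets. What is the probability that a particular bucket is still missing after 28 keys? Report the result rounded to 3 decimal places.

0.202

On each key the fixed bucket fails to appear with probability 17/18.
P(still missing after 28) = (17/18)^28 = 0.2018.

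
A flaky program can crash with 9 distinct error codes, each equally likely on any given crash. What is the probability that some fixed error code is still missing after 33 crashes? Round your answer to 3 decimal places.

Each crash misses the fixed error code with probability (9-1)/9 = 8/9, independently.
P(still missing after 33) = (8/9)^33 = 0.0205.

0.021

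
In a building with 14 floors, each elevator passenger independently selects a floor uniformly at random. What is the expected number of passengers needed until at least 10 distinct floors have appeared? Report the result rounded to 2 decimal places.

16.36

Going from k to k+1 distinct takes a geometric number of passengers with mean 14/(14-k).
Sum over k = 0,...,9: E = 14/14 + 14/13 + 14/12 + ... + 14/6 + 14/5 = 16.355.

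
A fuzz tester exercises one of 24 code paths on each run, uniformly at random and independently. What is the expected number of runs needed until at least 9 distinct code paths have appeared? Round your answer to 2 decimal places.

With k distinct code paths already seen, the next new one arrives after an expected 24/(24-k) runs.
Sum over k = 0,...,8: E = 24/24 + 24/23 + 24/22 + ... + 24/17 + 24/16 = 10.986.

10.99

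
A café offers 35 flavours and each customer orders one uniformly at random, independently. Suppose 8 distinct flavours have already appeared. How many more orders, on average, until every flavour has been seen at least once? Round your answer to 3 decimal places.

The wait to go from k to k+1 distinct flavours is geometric with mean 35/(35-k).
Sum over k = 8,...,34: E = 35/27 + 35/26 + 35/25 + ... + 35/2 + 35/1 = 136.2010.

136.201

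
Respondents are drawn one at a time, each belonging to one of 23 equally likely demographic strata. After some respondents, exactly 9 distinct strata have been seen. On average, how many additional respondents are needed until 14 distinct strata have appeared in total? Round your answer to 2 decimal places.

From k distinct to k+1 distinct takes on average 23/(23-k) respondents.
Sum over k = 9,...,13: E = 23/14 + 23/13 + 23/12 + 23/11 + 23/10 = 9.720.

9.72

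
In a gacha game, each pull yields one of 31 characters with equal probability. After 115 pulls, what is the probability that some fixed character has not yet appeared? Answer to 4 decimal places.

0.0230

Each pull misses the fixed character with probability (31-1)/31 = 30/31, independently.
P(still missing after 115) = (30/31)^115 = 0.02303.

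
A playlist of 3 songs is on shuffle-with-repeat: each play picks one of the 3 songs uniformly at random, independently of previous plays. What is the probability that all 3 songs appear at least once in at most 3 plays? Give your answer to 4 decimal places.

By inclusion–exclusion over which songs are missing,
P(all seen) = Σ_{j=0}^{3} (-1)^j C(3,j)((3-j)/3)^3
= 1.00000 - 0.88889 + 0.11111 - 0.00000
= 0.22222.

0.2222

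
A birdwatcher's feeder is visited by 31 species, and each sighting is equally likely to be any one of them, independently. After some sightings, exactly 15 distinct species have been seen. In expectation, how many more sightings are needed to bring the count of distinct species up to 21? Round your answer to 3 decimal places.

14.005

From k distinct to k+1 distinct takes on average 31/(31-k) sightings.
Sum over k = 15,...,20: E = 31/16 + 31/15 + 31/14 + 31/13 + 31/12 + 31/11 = 14.0046.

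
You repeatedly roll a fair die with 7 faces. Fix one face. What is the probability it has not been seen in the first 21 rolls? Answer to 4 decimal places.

On each roll the fixed face fails to appear with probability 6/7.
P(still missing after 21) = (6/7)^21 = 0.03928.

0.0393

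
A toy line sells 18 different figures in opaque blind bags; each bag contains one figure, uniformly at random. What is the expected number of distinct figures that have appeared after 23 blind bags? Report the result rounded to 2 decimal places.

For each figure, P(seen in 23 blind bags) = 1 - (17/18)^23 = 0.731.
By linearity of expectation, E[distinct seen] = 18·(1 - (17/18)^23) = 13.166.

13.17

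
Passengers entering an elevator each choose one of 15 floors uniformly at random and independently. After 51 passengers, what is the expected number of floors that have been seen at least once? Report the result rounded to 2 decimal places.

For each floor, P(seen in 51 passengers) = 1 - (14/15)^51 = 0.970.
By linearity of expectation, E[distinct seen] = 15·(1 - (14/15)^51) = 14.555.

14.56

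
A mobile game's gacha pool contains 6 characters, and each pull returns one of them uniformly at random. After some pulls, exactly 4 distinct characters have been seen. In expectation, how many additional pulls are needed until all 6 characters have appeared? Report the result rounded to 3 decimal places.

9.000

With k distinct characters already seen, the next new one takes an expected 6/(6-k) pulls.
Sum over k = 4,...,5: E = 6/2 + 6/1 = 9.0000.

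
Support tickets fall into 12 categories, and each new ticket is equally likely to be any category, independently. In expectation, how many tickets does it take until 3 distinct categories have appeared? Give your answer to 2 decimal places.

3.29

Going from k to k+1 distinct takes a geometric number of tickets with mean 12/(12-k).
Sum over k = 0,...,2: E = 12/12 + 12/11 + 12/10 = 3.291.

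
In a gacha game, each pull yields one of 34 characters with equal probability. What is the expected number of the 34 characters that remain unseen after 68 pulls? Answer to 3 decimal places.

For each character, P(unseen after 68) = (33/34)^68 = 0.1313.
By linearity of expectation, E[unseen] = 34·(33/34)^68 = 4.4654.

4.465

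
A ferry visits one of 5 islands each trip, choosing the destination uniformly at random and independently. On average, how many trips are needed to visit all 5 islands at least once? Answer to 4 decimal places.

The wait to go from k to k+1 distinct islands is geometric with mean 5/(5-k).
E[T] = 5/5 + 5/4 + 5/3 + 5/2 + 5/1 = 5·H_{5}.
H_{5} = 2.28333, so E[T] = 11.41667.

11.4167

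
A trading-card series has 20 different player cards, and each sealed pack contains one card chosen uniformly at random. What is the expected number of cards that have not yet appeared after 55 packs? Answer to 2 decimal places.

For each card, P(unseen after 55) = (19/20)^55 = 0.060.
By linearity of expectation, E[unseen] = 20·(19/20)^55 = 1.191.

1.19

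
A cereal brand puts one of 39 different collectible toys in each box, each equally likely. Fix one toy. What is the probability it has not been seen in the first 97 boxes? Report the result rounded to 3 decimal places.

0.080

On each box the fixed toy fails to appear with probability 38/39.
P(still missing after 97) = (38/39)^97 = 0.0805.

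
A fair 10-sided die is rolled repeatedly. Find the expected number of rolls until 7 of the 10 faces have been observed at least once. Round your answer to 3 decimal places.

With k distinct faces already seen, the next new one arrives after an expected 10/(10-k) rolls.
Sum over k = 0,...,6: E = 10/10 + 10/9 + 10/8 + ... + 10/5 + 10/4 = 10.9563.

10.956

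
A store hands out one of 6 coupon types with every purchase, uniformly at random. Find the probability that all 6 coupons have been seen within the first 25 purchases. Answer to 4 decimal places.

By inclusion–exclusion over which coupons are missing,
P(all seen) = Σ_{j=0}^{6} (-1)^j C(6,j)((6-j)/6)^25
= 1.00000 - 0.06290 + 0.00059 - 0.00000 + 0.00000 - 0.00000 + 0.00000
= 0.93770.

0.9377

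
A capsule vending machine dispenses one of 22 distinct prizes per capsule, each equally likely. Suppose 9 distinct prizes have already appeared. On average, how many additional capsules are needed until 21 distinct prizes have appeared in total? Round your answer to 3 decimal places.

The wait to go from k to k+1 distinct prizes is geometric with mean 22/(22-k).
Sum over k = 9,...,20: E = 22/13 + 22/12 + 22/11 + ... + 22/3 + 22/2 = 47.9629.

47.963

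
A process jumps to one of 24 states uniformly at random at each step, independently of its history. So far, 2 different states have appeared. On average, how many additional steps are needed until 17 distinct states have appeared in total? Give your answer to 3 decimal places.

With k distinct states already seen, the next new one takes an expected 24/(24-k) steps.
Sum over k = 2,...,16: E = 24/22 + 24/21 + 24/20 + ... + 24/9 + 24/8 = 26.3509.

26.351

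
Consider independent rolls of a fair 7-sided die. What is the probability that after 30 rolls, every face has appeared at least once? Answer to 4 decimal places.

Let A_i be the event that face i is missing after 30 rolls. By inclusion–exclusion on the A_i,
P(all seen) = Σ_{j=0}^{7} (-1)^j C(7,j)((7-j)/7)^30
= 1.00000 - 0.06866 + 0.00087 - 0.00000 + 0.00000 - 0.00000 + 0.00000 - 0.00000
= 0.93221.

0.9322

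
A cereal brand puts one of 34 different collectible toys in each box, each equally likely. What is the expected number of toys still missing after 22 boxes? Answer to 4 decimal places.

17.6299

For each toy, P(unseen after 22) = (33/34)^22 = 0.51853.
By linearity of expectation, E[unseen] = 34·(33/34)^22 = 17.62988.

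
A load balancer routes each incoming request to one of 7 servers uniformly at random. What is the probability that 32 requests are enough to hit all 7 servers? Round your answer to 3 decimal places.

0.950

By inclusion–exclusion over which servers are missing,
P(all seen) = Σ_{j=0}^{7} (-1)^j C(7,j)((7-j)/7)^32
= 1.0000 - 0.0504 + 0.0004 - 0.0000 + 0.0000 - 0.0000 + 0.0000 - 0.0000
= 0.9500.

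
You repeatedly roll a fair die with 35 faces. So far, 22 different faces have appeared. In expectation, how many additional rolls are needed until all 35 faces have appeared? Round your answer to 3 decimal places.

111.305

From k distinct to k+1 distinct takes on average 35/(35-k) rolls.
Sum over k = 22,...,34: E = 35/13 + 35/12 + 35/11 + ... + 35/2 + 35/1 = 111.3047.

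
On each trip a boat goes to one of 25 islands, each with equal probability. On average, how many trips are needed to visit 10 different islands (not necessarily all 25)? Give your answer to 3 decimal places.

Going from k to k+1 distinct takes a geometric number of trips with mean 25/(25-k).
Sum over k = 0,...,9: E = 25/25 + 25/24 + 25/23 + ... + 25/17 + 25/16 = 12.4432.

12.443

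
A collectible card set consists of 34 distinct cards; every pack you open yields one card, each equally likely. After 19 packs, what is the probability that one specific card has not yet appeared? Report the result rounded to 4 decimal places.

Each pack misses the fixed card with probability (34-1)/34 = 33/34, independently.
P(still missing after 19) = (33/34)^19 = 0.56711.

0.5671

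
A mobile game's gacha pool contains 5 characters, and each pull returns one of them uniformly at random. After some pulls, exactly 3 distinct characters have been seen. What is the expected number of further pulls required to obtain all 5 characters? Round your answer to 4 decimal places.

With k distinct characters already seen, the next new one takes an expected 5/(5-k) pulls.
Sum over k = 3,...,4: E = 5/2 + 5/1 = 7.50000.

7.5000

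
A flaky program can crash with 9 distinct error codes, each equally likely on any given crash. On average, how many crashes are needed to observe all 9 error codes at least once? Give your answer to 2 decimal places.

25.46

The wait to go from k to k+1 distinct error codes is geometric with mean 9/(9-k).
E[T] = 9/9 + 9/8 + 9/7 + ... + 9/2 + 9/1 = 9·H_{9}.
H_{9} = 2.829, so E[T] = 25.461.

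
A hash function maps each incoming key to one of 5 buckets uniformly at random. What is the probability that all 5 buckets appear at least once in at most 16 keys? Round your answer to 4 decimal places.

By inclusion–exclusion over which buckets are missing,
P(all seen) = Σ_{j=0}^{5} (-1)^j C(5,j)((5-j)/5)^16
= 1.00000 - 0.14074 + 0.00282 - 0.00000 + 0.00000 - 0.00000
= 0.86208.

0.8621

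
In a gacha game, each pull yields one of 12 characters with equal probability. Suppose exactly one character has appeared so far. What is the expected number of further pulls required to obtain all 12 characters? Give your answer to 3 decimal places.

36.239

From k distinct to k+1 distinct takes on average 12/(12-k) pulls.
Sum over k = 1,...,11: E = 12/11 + 12/10 + 12/9 + ... + 12/2 + 12/1 = 36.2385.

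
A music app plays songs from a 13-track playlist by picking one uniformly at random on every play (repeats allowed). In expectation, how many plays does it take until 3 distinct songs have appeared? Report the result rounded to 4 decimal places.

With k distinct songs already seen, the next new one arrives after an expected 13/(13-k) plays.
Sum over k = 0,...,2: E = 13/13 + 13/12 + 13/11 = 3.26515.

3.2652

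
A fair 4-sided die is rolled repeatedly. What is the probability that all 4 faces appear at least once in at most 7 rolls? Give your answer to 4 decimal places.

0.5127

By inclusion–exclusion over which faces are missing,
P(all seen) = Σ_{j=0}^{4} (-1)^j C(4,j)((4-j)/4)^7
= 1.00000 - 0.53394 + 0.04688 - 0.00024 + 0.00000
= 0.51270.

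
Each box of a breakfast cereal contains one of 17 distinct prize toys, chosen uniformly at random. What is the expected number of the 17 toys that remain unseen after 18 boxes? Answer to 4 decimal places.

5.7086

For each toy, P(unseen after 18) = (16/17)^18 = 0.33580.
By linearity of expectation, E[unseen] = 17·(16/17)^18 = 5.70858.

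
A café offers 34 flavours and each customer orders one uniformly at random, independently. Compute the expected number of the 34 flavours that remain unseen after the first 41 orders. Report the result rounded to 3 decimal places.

For each flavour, P(unseen after 41) = (33/34)^41 = 0.2941.
By linearity of expectation, E[unseen] = 34·(33/34)^41 = 9.9980.

9.998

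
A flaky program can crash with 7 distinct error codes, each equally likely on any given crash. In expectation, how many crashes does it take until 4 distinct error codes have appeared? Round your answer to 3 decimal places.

With k distinct error codes already seen, the next new one arrives after an expected 7/(7-k) crashes.
Sum over k = 0,...,3: E = 7/7 + 7/6 + 7/5 + 7/4 = 5.3167.

5.317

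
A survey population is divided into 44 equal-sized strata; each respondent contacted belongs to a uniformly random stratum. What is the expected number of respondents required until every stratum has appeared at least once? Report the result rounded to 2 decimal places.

The wait to go from k to k+1 distinct strata is geometric with mean 44/(44-k).
E[T] = 44/44 + 44/43 + 44/42 + ... + 44/2 + 44/1 = 44·H_{44}.
H_{44} = 4.373, so E[T] = 192.400.

192.40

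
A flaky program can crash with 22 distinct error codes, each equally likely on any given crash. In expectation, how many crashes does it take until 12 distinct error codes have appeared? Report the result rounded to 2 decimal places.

16.76

With k distinct error codes already seen, the next new one arrives after an expected 22/(22-k) crashes.
Sum over k = 0,...,11: E = 22/22 + 22/21 + 22/20 + ... + 22/12 + 22/11 = 16.761.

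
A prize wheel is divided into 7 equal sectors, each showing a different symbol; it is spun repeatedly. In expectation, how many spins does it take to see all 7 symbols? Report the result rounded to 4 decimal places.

The wait to go from k to k+1 distinct symbols is geometric with mean 7/(7-k).
E[T] = 7/7 + 7/6 + 7/5 + ... + 7/2 + 7/1 = 7·H_{7}.
H_{7} = 2.59286, so E[T] = 18.15000.

18.1500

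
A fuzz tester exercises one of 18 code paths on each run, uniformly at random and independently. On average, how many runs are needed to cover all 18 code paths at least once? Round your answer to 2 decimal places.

The wait to go from k to k+1 distinct code paths is geometric with mean 18/(18-k).
E[T] = 18/18 + 18/17 + 18/16 + ... + 18/2 + 18/1 = 18·H_{18}.
H_{18} = 3.495, so E[T] = 62.912.

62.91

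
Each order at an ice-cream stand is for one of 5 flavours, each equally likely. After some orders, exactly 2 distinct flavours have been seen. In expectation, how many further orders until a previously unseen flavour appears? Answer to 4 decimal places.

1.6667

The number of orders until the next new flavour is geometric with success probability 3/5, so its mean is 5/3.
E = 5/3 = 1.66667.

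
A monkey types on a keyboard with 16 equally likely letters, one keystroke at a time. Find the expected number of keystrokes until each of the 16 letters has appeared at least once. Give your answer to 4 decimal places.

54.0917

Split into phases: going from k distinct to k+1 distinct takes on average 16/(16-k) keystrokes.
E[T] = 16/16 + 16/15 + 16/14 + ... + 16/2 + 16/1 = 16·H_{16}.
H_{16} = 3.38073, so E[T] = 54.09166.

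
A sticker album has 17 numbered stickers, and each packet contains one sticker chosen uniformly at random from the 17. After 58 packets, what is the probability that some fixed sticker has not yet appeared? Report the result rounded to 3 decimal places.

0.030

Each packet misses the fixed sticker with probability (17-1)/17 = 16/17, independently.
P(still missing after 58) = (16/17)^58 = 0.0297.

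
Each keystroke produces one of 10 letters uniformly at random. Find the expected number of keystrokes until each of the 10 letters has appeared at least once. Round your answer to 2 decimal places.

Split into phases: going from k distinct to k+1 distinct takes on average 10/(10-k) keystrokes.
E[T] = 10/10 + 10/9 + 10/8 + ... + 10/2 + 10/1 = 10·H_{10}.
H_{10} = 2.929, so E[T] = 29.290.

29.29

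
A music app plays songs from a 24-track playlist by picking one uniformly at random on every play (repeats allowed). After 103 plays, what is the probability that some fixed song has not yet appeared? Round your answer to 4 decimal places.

0.0125

On each play the fixed song fails to appear with probability 23/24.
P(still missing after 103) = (23/24)^103 = 0.01248.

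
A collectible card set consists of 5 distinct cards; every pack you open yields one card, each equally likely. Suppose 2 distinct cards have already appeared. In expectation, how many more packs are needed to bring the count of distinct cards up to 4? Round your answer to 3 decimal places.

4.167

With k distinct cards already seen, the next new one takes an expected 5/(5-k) packs.
Sum over k = 2,...,3: E = 5/3 + 5/2 = 4.1667.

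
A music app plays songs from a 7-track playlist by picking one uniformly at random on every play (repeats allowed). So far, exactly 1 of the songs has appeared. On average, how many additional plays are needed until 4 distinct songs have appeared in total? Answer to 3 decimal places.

4.317

From k distinct to k+1 distinct takes on average 7/(7-k) plays.
Sum over k = 1,...,3: E = 7/6 + 7/5 + 7/4 = 4.3167.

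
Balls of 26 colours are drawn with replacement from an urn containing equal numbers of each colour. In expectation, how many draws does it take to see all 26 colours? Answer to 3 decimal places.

100.215

After k distinct colours have appeared, the next draw gives a new one with probability (26-k)/26, so the expected wait for the (k+1)-th is 26/(26-k).
E[T] = 26/26 + 26/25 + 26/24 + ... + 26/2 + 26/1 = 26·H_{26}.
H_{26} = 3.8544, so E[T] = 100.2149.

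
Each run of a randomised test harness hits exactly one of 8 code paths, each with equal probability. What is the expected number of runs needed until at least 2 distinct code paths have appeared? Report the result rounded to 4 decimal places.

2.1429

With k distinct code paths already seen, the next new one arrives after an expected 8/(8-k) runs.
Sum over k = 0,...,1: E = 8/8 + 8/7 = 2.14286.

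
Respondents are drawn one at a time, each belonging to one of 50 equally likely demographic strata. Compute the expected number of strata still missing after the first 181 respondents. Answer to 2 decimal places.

1.29

For each stratum, P(unseen after 181) = (49/50)^181 = 0.026.
By linearity of expectation, E[unseen] = 50·(49/50)^181 = 1.291.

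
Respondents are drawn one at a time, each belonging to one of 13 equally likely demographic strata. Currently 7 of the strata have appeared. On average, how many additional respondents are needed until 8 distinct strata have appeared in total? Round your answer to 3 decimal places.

2.167

From k distinct to k+1 distinct takes on average 13/(13-k) respondents.
Only the k = 7 term is needed: E = 13/6 = 2.1667.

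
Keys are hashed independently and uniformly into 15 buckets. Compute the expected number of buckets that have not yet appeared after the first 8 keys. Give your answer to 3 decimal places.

For each bucket, P(unseen after 8) = (14/15)^8 = 0.5758.
By linearity of expectation, E[unseen] = 15·(14/15)^8 = 8.6374.

8.637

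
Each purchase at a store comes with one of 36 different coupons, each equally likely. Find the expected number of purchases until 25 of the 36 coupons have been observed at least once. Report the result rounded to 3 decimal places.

41.569

With k distinct coupons already seen, the next new one arrives after an expected 36/(36-k) purchases.
Sum over k = 0,...,24: E = 36/36 + 36/35 + 36/34 + ... + 36/13 + 36/12 = 41.5685.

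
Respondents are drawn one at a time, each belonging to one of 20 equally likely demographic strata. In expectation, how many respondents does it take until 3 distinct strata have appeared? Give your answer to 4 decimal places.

Going from k to k+1 distinct takes a geometric number of respondents with mean 20/(20-k).
Sum over k = 0,...,2: E = 20/20 + 20/19 + 20/18 = 3.16374.

3.1637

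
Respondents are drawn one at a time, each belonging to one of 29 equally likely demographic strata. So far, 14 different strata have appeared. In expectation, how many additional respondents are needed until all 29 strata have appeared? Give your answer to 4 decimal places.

With k distinct strata already seen, the next new one takes an expected 29/(29-k) respondents.
Sum over k = 14,...,28: E = 29/15 + 29/14 + 29/13 + ... + 29/2 + 29/1 = 96.22864.

96.2286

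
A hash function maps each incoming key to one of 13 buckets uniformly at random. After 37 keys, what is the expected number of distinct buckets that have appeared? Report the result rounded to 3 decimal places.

12.327

For each bucket, P(seen in 37 keys) = 1 - (12/13)^37 = 0.9483.
By linearity of expectation, E[distinct seen] = 13·(1 - (12/13)^37) = 12.3274.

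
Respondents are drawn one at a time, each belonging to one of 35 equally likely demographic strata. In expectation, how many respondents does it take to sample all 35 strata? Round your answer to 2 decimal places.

145.14

Split into phases: going from k distinct to k+1 distinct takes on average 35/(35-k) respondents.
E[T] = 35/35 + 35/34 + 35/33 + ... + 35/2 + 35/1 = 35·H_{35}.
H_{35} = 4.147, so E[T] = 145.137.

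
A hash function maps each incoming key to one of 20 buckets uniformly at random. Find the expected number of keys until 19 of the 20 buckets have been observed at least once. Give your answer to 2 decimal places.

51.95

Going from k to k+1 distinct takes a geometric number of keys with mean 20/(20-k).
Sum over k = 0,...,18: E = 20/20 + 20/19 + 20/18 + ... + 20/3 + 20/2 = 51.955.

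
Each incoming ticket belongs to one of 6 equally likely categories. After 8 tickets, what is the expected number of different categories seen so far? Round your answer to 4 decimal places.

For each category, P(seen in 8 tickets) = 1 - (5/6)^8 = 0.76743.
By linearity of expectation, E[distinct seen] = 6·(1 - (5/6)^8) = 4.60459.

4.6046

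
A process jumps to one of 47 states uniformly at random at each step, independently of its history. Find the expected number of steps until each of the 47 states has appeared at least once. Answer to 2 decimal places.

208.58

After k distinct states have appeared, the next step gives a new one with probability (47-k)/47, so the expected wait for the (k+1)-th is 47/(47-k).
E[T] = 47/47 + 47/46 + 47/45 + ... + 47/2 + 47/1 = 47·H_{47}.
H_{47} = 4.438, so E[T] = 208.584.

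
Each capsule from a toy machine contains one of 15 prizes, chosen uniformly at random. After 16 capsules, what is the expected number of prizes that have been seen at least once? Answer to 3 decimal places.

10.026

For each prize, P(seen in 16 capsules) = 1 - (14/15)^16 = 0.6684.
By linearity of expectation, E[distinct seen] = 15·(1 - (14/15)^16) = 10.0263.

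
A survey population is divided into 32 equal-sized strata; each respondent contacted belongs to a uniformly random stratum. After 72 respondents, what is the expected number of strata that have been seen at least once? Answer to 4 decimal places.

28.7462

For each stratum, P(seen in 72 respondents) = 1 - (31/32)^72 = 0.89832.
By linearity of expectation, E[distinct seen] = 32·(1 - (31/32)^72) = 28.74618.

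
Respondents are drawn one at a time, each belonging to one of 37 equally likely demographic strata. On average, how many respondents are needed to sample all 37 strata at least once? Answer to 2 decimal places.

155.46

Split into phases: going from k distinct to k+1 distinct takes on average 37/(37-k) respondents.
E[T] = 37/37 + 37/36 + 37/35 + ... + 37/2 + 37/1 = 37·H_{37}.
H_{37} = 4.202, so E[T] = 155.459.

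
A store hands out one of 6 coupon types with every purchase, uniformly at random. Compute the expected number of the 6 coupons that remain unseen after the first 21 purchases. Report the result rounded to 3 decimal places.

0.130

For each coupon, P(unseen after 21) = (5/6)^21 = 0.0217.
By linearity of expectation, E[unseen] = 6·(5/6)^21 = 0.1304.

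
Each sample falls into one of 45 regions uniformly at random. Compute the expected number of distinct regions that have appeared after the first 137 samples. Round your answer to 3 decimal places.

42.929

For each region, P(seen in 137 samples) = 1 - (44/45)^137 = 0.9540.
By linearity of expectation, E[distinct seen] = 45·(1 - (44/45)^137) = 42.9293.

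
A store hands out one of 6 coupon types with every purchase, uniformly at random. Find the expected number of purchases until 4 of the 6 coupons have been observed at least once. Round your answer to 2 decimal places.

5.70

With k distinct coupons already seen, the next new one arrives after an expected 6/(6-k) purchases.
Sum over k = 0,...,3: E = 6/6 + 6/5 + 6/4 + 6/3 = 5.700.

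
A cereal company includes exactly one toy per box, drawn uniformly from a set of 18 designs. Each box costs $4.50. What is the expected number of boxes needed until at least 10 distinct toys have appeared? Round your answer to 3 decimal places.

Going from k to k+1 distinct takes a geometric number of boxes with mean 18/(18-k).
Sum over k = 0,...,9: E = 18/18 + 18/17 + 18/16 + ... + 18/10 + 18/9 = 13.9905.

13.991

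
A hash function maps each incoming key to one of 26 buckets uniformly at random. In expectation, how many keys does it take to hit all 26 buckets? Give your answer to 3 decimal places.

100.215

The wait to go from k to k+1 distinct buckets is geometric with mean 26/(26-k).
E[T] = 26/26 + 26/25 + 26/24 + ... + 26/2 + 26/1 = 26·H_{26}.
H_{26} = 3.8544, so E[T] = 100.2149.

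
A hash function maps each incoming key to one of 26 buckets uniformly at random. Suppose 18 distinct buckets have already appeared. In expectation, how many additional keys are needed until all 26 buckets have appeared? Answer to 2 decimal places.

From k distinct to k+1 distinct takes on average 26/(26-k) keys.
Sum over k = 18,...,25: E = 26/8 + 26/7 + 26/6 + ... + 26/2 + 26/1 = 70.664.

70.66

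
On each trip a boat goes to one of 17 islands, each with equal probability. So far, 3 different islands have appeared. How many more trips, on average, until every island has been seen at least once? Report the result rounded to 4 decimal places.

55.2766

With k distinct islands already seen, the next new one takes an expected 17/(17-k) trips.
Sum over k = 3,...,16: E = 17/14 + 17/13 + 17/12 + ... + 17/2 + 17/1 = 55.27656.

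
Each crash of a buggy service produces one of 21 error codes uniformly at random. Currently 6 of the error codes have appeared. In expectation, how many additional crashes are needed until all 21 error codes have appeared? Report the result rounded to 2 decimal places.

From k distinct to k+1 distinct takes on average 21/(21-k) crashes.
Sum over k = 6,...,20: E = 21/15 + 21/14 + 21/13 + ... + 21/2 + 21/1 = 69.683.

69.68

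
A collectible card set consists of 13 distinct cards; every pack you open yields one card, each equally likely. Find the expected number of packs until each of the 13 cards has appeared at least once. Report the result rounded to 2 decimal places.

41.34

The wait to go from k to k+1 distinct cards is geometric with mean 13/(13-k).
E[T] = 13/13 + 13/12 + 13/11 + ... + 13/2 + 13/1 = 13·H_{13}.
H_{13} = 3.180, so E[T] = 41.342.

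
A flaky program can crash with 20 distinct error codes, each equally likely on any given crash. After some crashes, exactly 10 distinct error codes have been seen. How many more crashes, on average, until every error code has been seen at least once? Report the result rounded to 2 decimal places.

58.58

The wait to go from k to k+1 distinct error codes is geometric with mean 20/(20-k).
Sum over k = 10,...,19: E = 20/10 + 20/9 + 20/8 + ... + 20/2 + 20/1 = 58.579.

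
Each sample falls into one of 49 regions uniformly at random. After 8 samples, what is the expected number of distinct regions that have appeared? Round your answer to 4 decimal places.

7.4513

For each region, P(seen in 8 samples) = 1 - (48/49)^8 = 0.15207.
By linearity of expectation, E[distinct seen] = 49·(1 - (48/49)^8) = 7.45131.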